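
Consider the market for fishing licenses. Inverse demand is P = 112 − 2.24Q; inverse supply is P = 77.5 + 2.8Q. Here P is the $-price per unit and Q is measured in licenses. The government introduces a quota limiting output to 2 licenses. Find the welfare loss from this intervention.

Competitive equilibrium: 112 − 2.24Q = 77.5 + 2.8Q → Q* = 6.8452, P* = 96.6667.
At Q = 2: demand price = 112 − 2.24·2 = 107.52; supply price = 77.5 + 2.8·2 = 83.1.
ΔQ = 6.8452 − 2 = 4.8452; wedge = 107.52 − 83.1 = 24.42.
The triangle = ½ × 4.8452 × 24.42 = $59.16.

$59.16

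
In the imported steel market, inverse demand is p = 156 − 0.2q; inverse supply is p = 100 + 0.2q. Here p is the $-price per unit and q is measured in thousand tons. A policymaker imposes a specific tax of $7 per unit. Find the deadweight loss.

Competitive equilibrium: 156 − 0.2q = 100 + 0.2q → q* = 140, p* = 128.
With the tax, the buyer price exceeds the seller price by 7: (156 − 0.2q) − (100 + 0.2q) = 7 → q' = 122.5.
Δq = 140 − 122.5 = 17.5; the wedge equals the tax, 7.
Deadweight loss = ½ × 17.5 × 7 = $61.25 thousand.

$61.25 thousand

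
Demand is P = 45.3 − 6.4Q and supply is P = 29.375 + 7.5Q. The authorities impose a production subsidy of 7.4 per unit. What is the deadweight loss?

Competitive equilibrium: 45.3 − 6.4Q = 29.375 + 7.5Q → Q* = 1.1457, P* = 37.9676.
The subsidy lowers effective supply by 7.4: P = 21.975 + 7.5Q.
New quantity: 45.3 − 6.4Q = 21.975 + 7.5Q → Q' = 1.6781.
Overproduction ΔQ = 1.6781 − 1.1457 = 0.5324; wedge = subsidy = 7.4.
Deadweight loss = ½ × 0.5324 × 7.4 = 1.97.

1.97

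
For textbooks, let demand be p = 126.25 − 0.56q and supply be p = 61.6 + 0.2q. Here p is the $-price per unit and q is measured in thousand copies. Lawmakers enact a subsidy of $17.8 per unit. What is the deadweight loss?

Competitive equilibrium: 126.25 − 0.56q = 61.6 + 0.2q → q* = 85.0658, p* = 78.6132.
The subsidy lowers effective supply by 17.8: p = 43.8 + 0.2q.
New quantity: 126.25 − 0.56q = 43.8 + 0.2q → q' = 108.4868.
Overproduction Δq = 108.4868 − 85.0658 = 23.421; wedge = subsidy = 17.8.
The triangle = ½ × 23.421 × 17.8 = $208.45 thousand.

$208.45 thousand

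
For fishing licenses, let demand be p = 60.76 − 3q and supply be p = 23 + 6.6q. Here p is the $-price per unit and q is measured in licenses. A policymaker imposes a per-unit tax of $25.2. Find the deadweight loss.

$33.075

Competitive equilibrium: 60.76 − 3q = 23 + 6.6q → q* = 3.9333, p* = 48.96.
With the tax, the buyer price exceeds the seller price by 25.2: (60.76 − 3q) − (23 + 6.6q) = 25.2 → q' = 1.3083.
Δq = 3.9333 − 1.3083 = 2.625; the wedge equals the tax, 25.2.
The triangle = ½ × 2.625 × 25.2 = $33.075.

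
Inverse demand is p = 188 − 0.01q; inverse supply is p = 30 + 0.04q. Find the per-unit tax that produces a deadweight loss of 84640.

92

Competitive equilibrium: 188 − 0.01q = 30 + 0.04q → q* = 3160, p* = 156.4.
A tax t gives Δq = t/0.05 and wedge t, so DWL = t²/0.1.
t²/0.1 = 84640 → t² = 8464 → t = 92.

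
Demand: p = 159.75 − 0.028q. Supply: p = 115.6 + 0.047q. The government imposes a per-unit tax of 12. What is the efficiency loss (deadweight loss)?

Competitive equilibrium: 159.75 − 0.028q = 115.6 + 0.047q → q* = 588.6667, p* = 143.2673.
With the tax, the buyer price exceeds the seller price by 12: (159.75 − 0.028q) − (115.6 + 0.047q) = 12 → q' = 428.6667.
Δq = 588.6667 − 428.6667 = 160; the wedge equals the tax, 12.
DWL = ½ × 160 × 12 = 960.

960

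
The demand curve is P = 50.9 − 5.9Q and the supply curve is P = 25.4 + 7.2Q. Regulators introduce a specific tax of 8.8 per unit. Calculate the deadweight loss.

2.96

Competitive equilibrium: 50.9 − 5.9Q = 25.4 + 7.2Q → Q* = 1.9466, P* = 39.4153.
With the tax, the buyer price exceeds the seller price by 8.8: (50.9 − 5.9Q) − (25.4 + 7.2Q) = 8.8 → Q' = 1.2748.
ΔQ = 1.9466 − 1.2748 = 0.6718; the wedge equals the tax, 8.8.
Welfare loss = ½ × 0.6718 × 8.8 = 2.96.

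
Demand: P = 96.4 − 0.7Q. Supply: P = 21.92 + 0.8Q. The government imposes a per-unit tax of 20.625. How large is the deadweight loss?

Competitive equilibrium: 96.4 − 0.7Q = 21.92 + 0.8Q → Q* = 49.6533, P* = 61.6427.
With the tax, the buyer price exceeds the seller price by 20.625: (96.4 − 0.7Q) − (21.92 + 0.8Q) = 20.625 → Q' = 35.9033.
ΔQ = 49.6533 − 35.9033 = 13.75; the wedge equals the tax, 20.625.
Deadweight loss = ½ × 13.75 × 20.625 = 141.80.

141.80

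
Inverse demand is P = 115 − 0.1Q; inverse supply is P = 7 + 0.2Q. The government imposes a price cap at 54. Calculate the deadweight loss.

Competitive equilibrium: 115 − 0.1Q = 7 + 0.2Q → Q* = 360, P* = 79.
At the ceiling P = 54, quantity supplied = (54 − 7)/0.2 = 235.
Willingness to pay at Q' = 235: 115 − 0.1·235 = 91.5.
ΔQ = 360 − 235 = 125; wedge = 91.5 − 54 = 37.5.
DWL = ½ × 125 × 37.5 = 2343.75.

2343.75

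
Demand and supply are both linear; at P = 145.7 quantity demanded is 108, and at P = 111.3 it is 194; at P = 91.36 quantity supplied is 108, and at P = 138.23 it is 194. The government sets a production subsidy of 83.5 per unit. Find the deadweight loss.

3689.02

Demand slope = (111.3 − 145.7)/(194 − 108) = −0.4, so P = 188.9 − 0.4Q.
Supply slope = (138.23 − 91.36)/(194 − 108) = 0.545, so P = 32.5 + 0.545Q.
Competitive equilibrium: 188.9 − 0.4Q = 32.5 + 0.545Q → Q* = 165.5026, P* = 122.6989.
The subsidy lowers effective supply by 83.5: P = 0.545Q − 51.
New quantity: 188.9 − 0.4Q = 0.545Q − 51 → Q' = 253.8624.
Overproduction ΔQ = 253.8624 − 165.5026 = 88.3598; wedge = subsidy = 83.5.
Deadweight loss = ½ × 88.3598 × 83.5 = 3689.02.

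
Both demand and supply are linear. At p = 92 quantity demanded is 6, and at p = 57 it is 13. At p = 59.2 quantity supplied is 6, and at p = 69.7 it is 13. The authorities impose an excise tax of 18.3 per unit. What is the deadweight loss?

25.76

Demand slope = (57 − 92)/(13 − 6) = −5, so p = 122 − 5q.
Supply slope = (69.7 − 59.2)/(13 − 6) = 1.5, so p = 50.2 + 1.5q.
Competitive equilibrium: 122 − 5q = 50.2 + 1.5q → q* = 11.0462, p* = 66.7692.
With the tax, the buyer price exceeds the seller price by 18.3: (122 − 5q) − (50.2 + 1.5q) = 18.3 → q' = 8.2308.
Δq = 11.0462 − 8.2308 = 2.8154; the wedge equals the tax, 18.3.
Deadweight loss = ½ × 2.8154 × 18.3 = 25.76.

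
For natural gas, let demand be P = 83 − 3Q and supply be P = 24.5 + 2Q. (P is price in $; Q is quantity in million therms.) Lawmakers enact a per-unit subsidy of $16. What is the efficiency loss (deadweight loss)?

$25.60 million

Competitive equilibrium: 83 − 3Q = 24.5 + 2Q → Q* = 11.7, P* = 47.9.
The subsidy lowers effective supply by 16: P = 8.5 + 2Q.
New quantity: 83 − 3Q = 8.5 + 2Q → Q' = 14.9.
Overproduction ΔQ = 14.9 − 11.7 = 3.2; wedge = subsidy = 16.
The triangle = ½ × 3.2 × 16 = $25.60 million.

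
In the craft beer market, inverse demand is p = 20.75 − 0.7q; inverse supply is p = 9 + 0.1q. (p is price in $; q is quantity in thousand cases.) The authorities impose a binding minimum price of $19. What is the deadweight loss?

$59.41 thousand

Competitive equilibrium: 20.75 − 0.7q = 9 + 0.1q → q* = 14.6875, p* = 10.4688.
At the floor p = 19, quantity demanded = (20.75 − 19)/0.7 = 2.5.
Sellers' marginal cost at q' = 2.5: 9 + 0.1·2.5 = 9.25.
Δq = 14.6875 − 2.5 = 12.1875; wedge = 19 − 9.25 = 9.75.
Welfare loss = ½ × 12.1875 × 9.75 = $59.41 thousand.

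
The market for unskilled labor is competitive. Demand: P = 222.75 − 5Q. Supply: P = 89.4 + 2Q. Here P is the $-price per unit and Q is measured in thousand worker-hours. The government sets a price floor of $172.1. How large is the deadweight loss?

Competitive equilibrium: 222.75 − 5Q = 89.4 + 2Q → Q* = 19.05, P* = 127.5.
At the floor P = 172.1, quantity demanded = (222.75 − 172.1)/5 = 10.13.
Sellers' marginal cost at Q' = 10.13: 89.4 + 2·10.13 = 109.66.
ΔQ = 19.05 − 10.13 = 8.92; wedge = 172.1 − 109.66 = 62.44.
Welfare loss = ½ × 8.92 × 62.44 = $278.48 thousand.

$278.48 thousand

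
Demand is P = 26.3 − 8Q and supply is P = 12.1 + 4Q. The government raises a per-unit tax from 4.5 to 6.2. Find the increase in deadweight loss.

Competitive equilibrium: 26.3 − 8Q = 12.1 + 4Q → Q* = 1.1833, P* = 16.8333.
For a per-unit tax t: ΔQ = t/12, so DWL = ½·t·(t/12) = t²/24.
At t = 4.5: DWL = 0.844. At t = 6.2: DWL = 1.602.
Increase = 1.602 − 0.844 = 0.76.

0.76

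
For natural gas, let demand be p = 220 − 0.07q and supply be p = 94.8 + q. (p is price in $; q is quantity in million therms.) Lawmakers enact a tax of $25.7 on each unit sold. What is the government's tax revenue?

Competitive equilibrium: 220 − 0.07q = 94.8 + q → q* = 117.0093, p* = 211.8093.
With the tax, the buyer price exceeds the seller price by 25.7: (220 − 0.07q) − (94.8 + q) = 25.7 → q' = 92.9907.
Tax revenue = 25.7 × 92.9907 = $2389.86 million.

$2389.86 million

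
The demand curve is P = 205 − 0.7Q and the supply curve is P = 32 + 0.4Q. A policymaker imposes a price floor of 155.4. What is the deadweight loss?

4107.21

Competitive equilibrium: 205 − 0.7Q = 32 + 0.4Q → Q* = 157.2727, P* = 94.9091.
At the floor P = 155.4, quantity demanded = (205 − 155.4)/0.7 = 70.8571.
Sellers' marginal cost at Q' = 70.8571: 32 + 0.4·70.8571 = 60.3428.
ΔQ = 157.2727 − 70.8571 = 86.4156; wedge = 155.4 − 60.3428 = 95.0572.
DWL = ½ × 86.4156 × 95.0572 = 4107.21.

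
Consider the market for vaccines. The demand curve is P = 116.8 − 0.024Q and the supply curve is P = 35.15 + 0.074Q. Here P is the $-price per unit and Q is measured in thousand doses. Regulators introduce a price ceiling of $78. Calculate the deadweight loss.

$3164 thousand

Competitive equilibrium: 116.8 − 0.024Q = 35.15 + 0.074Q → Q* = 833.1633, P* = 96.8041.
At the ceiling P = 78, quantity supplied = (78 − 35.15)/0.074 = 579.0541.
Willingness to pay at Q' = 579.0541: 116.8 − 0.024·579.0541 = 102.9027.
ΔQ = 833.1633 − 579.0541 = 254.1092; wedge = 102.9027 − 78 = 24.9027.
Welfare loss = ½ × 254.1092 × 24.9027 = $3164 thousand.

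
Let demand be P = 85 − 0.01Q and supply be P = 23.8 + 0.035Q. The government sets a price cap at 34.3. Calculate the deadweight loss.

25281

Competitive equilibrium: 85 − 0.01Q = 23.8 + 0.035Q → Q* = 1360, P* = 71.4.
At the ceiling P = 34.3, quantity supplied = (34.3 − 23.8)/0.035 = 300.
Willingness to pay at Q' = 300: 85 − 0.01·300 = 82.
ΔQ = 1360 − 300 = 1060; wedge = 82 − 34.3 = 47.7.
Welfare loss = ½ × 1060 × 47.7 = 25281.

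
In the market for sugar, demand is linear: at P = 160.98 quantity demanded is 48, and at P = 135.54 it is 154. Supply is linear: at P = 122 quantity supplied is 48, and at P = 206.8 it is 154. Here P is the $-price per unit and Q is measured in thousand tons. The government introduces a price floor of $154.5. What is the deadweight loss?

Demand slope = (135.54 − 160.98)/(154 − 48) = −0.24, so P = 172.5 − 0.24Q.
Supply slope = (206.8 − 122)/(154 − 48) = 0.8, so P = 83.6 + 0.8Q.
Competitive equilibrium: 172.5 − 0.24Q = 83.6 + 0.8Q → Q* = 85.4808, P* = 151.9846.
At the floor P = 154.5, quantity demanded = (172.5 − 154.5)/0.24 = 75.
Sellers' marginal cost at Q' = 75: 83.6 + 0.8·75 = 143.6.
ΔQ = 85.4808 − 75 = 10.4808; wedge = 154.5 − 143.6 = 10.9.
Welfare loss = ½ × 10.4808 × 10.9 = $57.12 thousand.

$57.12 thousand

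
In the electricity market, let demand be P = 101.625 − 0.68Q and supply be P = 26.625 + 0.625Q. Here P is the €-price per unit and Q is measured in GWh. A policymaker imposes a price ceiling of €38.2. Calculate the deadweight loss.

Competitive equilibrium: 101.625 − 0.68Q = 26.625 + 0.625Q → Q* = 57.4713, P* = 62.5445.
At the ceiling P = 38.2, quantity supplied = (38.2 − 26.625)/0.625 = 18.52.
Willingness to pay at Q' = 18.52: 101.625 − 0.68·18.52 = 89.0314.
ΔQ = 57.4713 − 18.52 = 38.9513; wedge = 89.0314 − 38.2 = 50.8314.
DWL = ½ × 38.9513 × 50.8314 = €989.97.

€989.97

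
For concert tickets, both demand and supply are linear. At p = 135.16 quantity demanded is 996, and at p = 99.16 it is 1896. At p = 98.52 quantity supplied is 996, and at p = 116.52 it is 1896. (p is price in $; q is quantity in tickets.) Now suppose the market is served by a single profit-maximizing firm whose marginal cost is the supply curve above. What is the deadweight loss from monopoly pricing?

$12390.61

Demand slope = (99.16 − 135.16)/(1896 − 996) = −0.04, so p = 175 − 0.04q.
Supply slope = (116.52 − 98.52)/(1896 − 996) = 0.02, so p = 78.6 + 0.02q.
Competitive equilibrium: 175 − 0.04q = 78.6 + 0.02q → q* = 1606.6667, p* = 110.7333.
Marginal revenue: MR = 175 − 0.08q. Set MR = MC: 175 − 0.08q = 78.6 + 0.02q → q_m = 964.
Price p_m = 175 − 0.04·964 = 136.44; MC(q_m) = 78.6 + 0.02·964 = 97.88.
Competitive q* = 1606.6667, so Δq = 642.6667; wedge = 136.44 − 97.88 = 38.56.
Welfare loss = ½ × 642.6667 × 38.56 = $12390.61.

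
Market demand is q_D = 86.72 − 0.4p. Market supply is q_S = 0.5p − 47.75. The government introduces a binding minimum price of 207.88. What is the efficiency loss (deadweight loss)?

In inverse form: demand p = 216.8 − 2.5q, supply p = 95.5 + 2q.
Competitive equilibrium: 216.8 − 2.5q = 95.5 + 2q → q* = 26.9556, p* = 149.4111.
At the floor p = 207.88, quantity demanded = (216.8 − 207.88)/2.5 = 3.568.
Sellers' marginal cost at q' = 3.568: 95.5 + 2·3.568 = 102.636.
Δq = 26.9556 − 3.568 = 23.3876; wedge = 207.88 − 102.636 = 105.244.
The triangle = ½ × 23.3876 × 105.244 = 1230.70.

1230.70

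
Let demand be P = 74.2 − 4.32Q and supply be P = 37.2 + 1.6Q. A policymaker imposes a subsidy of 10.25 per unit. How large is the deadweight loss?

Competitive equilibrium: 74.2 − 4.32Q = 37.2 + 1.6Q → Q* = 6.25, P* = 47.2.
The subsidy lowers effective supply by 10.25: P = 26.95 + 1.6Q.
New quantity: 74.2 − 4.32Q = 26.95 + 1.6Q → Q' = 7.9814.
Overproduction ΔQ = 7.9814 − 6.25 = 1.7314; wedge = subsidy = 10.25.
The triangle = ½ × 1.7314 × 10.25 = 8.87.

8.87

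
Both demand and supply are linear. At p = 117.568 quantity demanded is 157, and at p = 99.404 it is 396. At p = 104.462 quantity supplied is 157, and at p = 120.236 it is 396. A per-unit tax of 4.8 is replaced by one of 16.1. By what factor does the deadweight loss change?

Demand slope = (99.404 − 117.568)/(396 − 157) = −0.076, so p = 129.5 − 0.076q.
Supply slope = (120.236 − 104.462)/(396 − 157) = 0.066, so p = 94.1 + 0.066q.
Competitive equilibrium: 129.5 − 0.076q = 94.1 + 0.066q → q* = 249.2958, p* = 110.5535.
For a per-unit tax t: Δq = t/0.142, so DWL = ½·t·(t/0.142) = t²/0.284.
At t = 4.8: DWL = 81.127. At t = 16.1: DWL = 912.711.
Ratio = (16.1/4.8)² = 11.250.

11.250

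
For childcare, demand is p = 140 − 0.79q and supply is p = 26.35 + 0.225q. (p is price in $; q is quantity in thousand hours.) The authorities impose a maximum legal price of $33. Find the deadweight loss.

Competitive equilibrium: 140 − 0.79q = 26.35 + 0.225q → q* = 111.97044, p* = 51.54335.
At the ceiling p = 33, quantity supplied = (33 − 26.35)/0.225 = 29.55556.
Willingness to pay at q' = 29.55556: 140 − 0.79·29.55556 = 116.65111.
Δq = 111.97044 − 29.55556 = 82.41488; wedge = 116.65111 − 33 = 83.65111.
Welfare loss = ½ × 82.41488 × 83.65111 = $3447.05 thousand.

$3447.05 thousand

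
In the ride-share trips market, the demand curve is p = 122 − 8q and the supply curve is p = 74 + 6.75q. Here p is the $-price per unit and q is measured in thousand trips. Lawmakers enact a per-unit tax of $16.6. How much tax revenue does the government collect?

$35.34 thousand

Competitive equilibrium: 122 − 8q = 74 + 6.75q → q* = 3.2542, p* = 95.9661.
With the tax, the buyer price exceeds the seller price by 16.6: (122 − 8q) − (74 + 6.75q) = 16.6 → q' = 2.1288.
Tax revenue = 16.6 × 2.1288 = $35.34 thousand.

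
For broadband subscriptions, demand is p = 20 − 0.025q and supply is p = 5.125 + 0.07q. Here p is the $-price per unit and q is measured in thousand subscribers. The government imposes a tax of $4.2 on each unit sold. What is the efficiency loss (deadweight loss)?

$92.84 thousand

Competitive equilibrium: 20 − 0.025q = 5.125 + 0.07q → q* = 156.5789, p* = 16.0855.
With the tax, the buyer price exceeds the seller price by 4.2: (20 − 0.025q) − (5.125 + 0.07q) = 4.2 → q' = 112.3684.
Δq = 156.5789 − 112.3684 = 44.2105; the wedge equals the tax, 4.2.
DWL = ½ × 44.2105 × 4.2 = $92.84 thousand.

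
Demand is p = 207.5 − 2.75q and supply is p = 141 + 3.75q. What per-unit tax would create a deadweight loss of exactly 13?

Competitive equilibrium: 207.5 − 2.75q = 141 + 3.75q → q* = 10.2308, p* = 179.3654.
A tax t gives Δq = t/6.5 and wedge t, so DWL = t²/13.
t²/13 = 13 → t² = 169 → t = 13.

13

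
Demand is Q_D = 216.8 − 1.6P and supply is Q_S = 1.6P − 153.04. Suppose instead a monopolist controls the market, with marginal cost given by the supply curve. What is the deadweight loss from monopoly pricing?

70.58

In inverse form: demand P = 135.5 − 0.625Q, supply P = 95.65 + 0.625Q.
Competitive equilibrium: 135.5 − 0.625Q = 95.65 + 0.625Q → Q* = 31.88, P* = 115.575.
Marginal revenue: MR = 135.5 − 1.25Q. Set MR = MC: 135.5 − 1.25Q = 95.65 + 0.625Q → Q_m = 21.2533.
Price P_m = 135.5 − 0.625·21.2533 = 122.2167; MC(Q_m) = 95.65 + 0.625·21.2533 = 108.9333.
Competitive Q* = 31.88, so ΔQ = 10.6267; wedge = 122.2167 − 108.9333 = 13.2834.
The triangle = ½ × 10.6267 × 13.2834 = 70.58.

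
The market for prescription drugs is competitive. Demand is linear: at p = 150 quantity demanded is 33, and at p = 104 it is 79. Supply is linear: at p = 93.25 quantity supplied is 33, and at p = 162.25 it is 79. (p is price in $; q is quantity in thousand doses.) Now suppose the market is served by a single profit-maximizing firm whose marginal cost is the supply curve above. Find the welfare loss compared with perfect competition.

Demand slope = (104 − 150)/(79 − 33) = −1, so p = 183 − q.
Supply slope = (162.25 − 93.25)/(79 − 33) = 1.5, so p = 43.75 + 1.5q.
Competitive equilibrium: 183 − q = 43.75 + 1.5q → q* = 55.7, p* = 127.3.
Marginal revenue: MR = 183 − 2q. Set MR = MC: 183 − 2q = 43.75 + 1.5q → q_m = 39.7857.
Price p_m = 183 − 1·39.7857 = 143.2143; MC(q_m) = 43.75 + 1.5·39.7857 = 103.4286.
Competitive q* = 55.7, so Δq = 15.9143; wedge = 143.2143 − 103.4286 = 39.7857.
The triangle = ½ × 15.9143 × 39.7857 = $316.58 thousand.

$316.58 thousand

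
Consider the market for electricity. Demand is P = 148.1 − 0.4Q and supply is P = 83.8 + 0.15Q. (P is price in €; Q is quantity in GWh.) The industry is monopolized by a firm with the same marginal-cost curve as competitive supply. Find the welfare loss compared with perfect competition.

€666.35

Competitive equilibrium: 148.1 − 0.4Q = 83.8 + 0.15Q → Q* = 116.9091, P* = 101.3364.
Marginal revenue: MR = 148.1 − 0.8Q. Set MR = MC: 148.1 − 0.8Q = 83.8 + 0.15Q → Q_m = 67.6842.
Price P_m = 148.1 − 0.4·67.6842 = 121.0263; MC(Q_m) = 83.8 + 0.15·67.6842 = 93.9526.
Competitive Q* = 116.9091, so ΔQ = 49.2249; wedge = 121.0263 − 93.9526 = 27.0737.
Welfare loss = ½ × 49.2249 × 27.0737 = €666.35.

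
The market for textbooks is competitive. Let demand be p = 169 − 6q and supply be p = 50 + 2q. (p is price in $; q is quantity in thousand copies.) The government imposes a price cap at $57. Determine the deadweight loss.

$517.56 thousand

Competitive equilibrium: 169 − 6q = 50 + 2q → q* = 14.875, p* = 79.75.
At the ceiling p = 57, quantity supplied = (57 − 50)/2 = 3.5.
Willingness to pay at q' = 3.5: 169 − 6·3.5 = 148.
Δq = 14.875 − 3.5 = 11.375; wedge = 148 − 57 = 91.
Welfare loss = ½ × 11.375 × 91 = $517.56 thousand.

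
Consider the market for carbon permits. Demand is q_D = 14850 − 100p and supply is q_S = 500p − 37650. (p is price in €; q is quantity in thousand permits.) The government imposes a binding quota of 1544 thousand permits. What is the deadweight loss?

In inverse form: demand p = 148.5 − 0.01q, supply p = 75.3 + 0.002q.
Competitive equilibrium: 148.5 − 0.01q = 75.3 + 0.002q → q* = 6100, p* = 87.5.
At q = 1544: demand price = 148.5 − 0.01·1544 = 133.06; supply price = 75.3 + 0.002·1544 = 78.388.
Δq = 6100 − 1544 = 4556; wedge = 133.06 − 78.388 = 54.672.
Welfare loss = ½ × 4556 × 54.672 = €124542.816 thousand.

€124542.816 thousand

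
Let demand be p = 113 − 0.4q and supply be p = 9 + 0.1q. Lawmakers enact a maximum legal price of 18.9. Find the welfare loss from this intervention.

2970.25

Competitive equilibrium: 113 − 0.4q = 9 + 0.1q → q* = 208, p* = 29.8.
At the ceiling p = 18.9, quantity supplied = (18.9 − 9)/0.1 = 99.
Willingness to pay at q' = 99: 113 − 0.4·99 = 73.4.
Δq = 208 − 99 = 109; wedge = 73.4 − 18.9 = 54.5.
Welfare loss = ½ × 109 × 54.5 = 2970.25.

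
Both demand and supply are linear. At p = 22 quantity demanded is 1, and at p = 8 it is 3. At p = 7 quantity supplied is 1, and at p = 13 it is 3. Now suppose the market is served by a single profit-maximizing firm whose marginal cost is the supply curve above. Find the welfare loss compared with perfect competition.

5.30

Demand slope = (8 − 22)/(3 − 1) = −7, so p = 29 − 7q.
Supply slope = (13 − 7)/(3 − 1) = 3, so p = 4 + 3q.
Competitive equilibrium: 29 − 7q = 4 + 3q → q* = 2.5, p* = 11.5.
Marginal revenue: MR = 29 − 14q. Set MR = MC: 29 − 14q = 4 + 3q → q_m = 1.4706.
Price p_m = 29 − 7·1.4706 = 18.7058; MC(q_m) = 4 + 3·1.4706 = 8.4118.
Competitive q* = 2.5, so Δq = 1.0294; wedge = 18.7058 − 8.4118 = 10.294.
The triangle = ½ × 1.0294 × 10.294 = 5.30.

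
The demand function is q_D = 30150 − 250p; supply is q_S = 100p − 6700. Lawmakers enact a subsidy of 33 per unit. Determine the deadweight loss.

38892.86

In inverse form: demand p = 120.6 − 0.004q, supply p = 67 + 0.01q.
Competitive equilibrium: 120.6 − 0.004q = 67 + 0.01q → q* = 3828.5714, p* = 105.2857.
The subsidy lowers effective supply by 33: p = 34 + 0.01q.
New quantity: 120.6 − 0.004q = 34 + 0.01q → q' = 6185.7143.
Overproduction Δq = 6185.7143 − 3828.5714 = 2357.1429; wedge = subsidy = 33.
DWL = ½ × 2357.1429 × 33 = 38892.86.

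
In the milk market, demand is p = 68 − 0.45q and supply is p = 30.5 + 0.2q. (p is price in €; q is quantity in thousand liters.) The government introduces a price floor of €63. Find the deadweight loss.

€705.19 thousand

Competitive equilibrium: 68 − 0.45q = 30.5 + 0.2q → q* = 57.6923, p* = 42.0385.
At the floor p = 63, quantity demanded = (68 − 63)/0.45 = 11.1111.
Sellers' marginal cost at q' = 11.1111: 30.5 + 0.2·11.1111 = 32.7222.
Δq = 57.6923 − 11.1111 = 46.5812; wedge = 63 − 32.7222 = 30.2778.
Welfare loss = ½ × 46.5812 × 30.2778 = €705.19 thousand.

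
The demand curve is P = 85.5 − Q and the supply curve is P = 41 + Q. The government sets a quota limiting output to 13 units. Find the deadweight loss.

85.56

Competitive equilibrium: 85.5 − Q = 41 + Q → Q* = 22.25, P* = 63.25.
At Q = 13: demand price = 85.5 − 1·13 = 72.5; supply price = 41 + 1·13 = 54.
ΔQ = 22.25 − 13 = 9.25; wedge = 72.5 − 54 = 18.5.
Deadweight loss = ½ × 9.25 × 18.5 = 85.56.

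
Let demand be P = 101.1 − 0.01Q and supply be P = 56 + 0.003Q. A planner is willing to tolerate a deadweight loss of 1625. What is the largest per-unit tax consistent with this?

6.5

Competitive equilibrium: 101.1 − 0.01Q = 56 + 0.003Q → Q* = 3469.2308, P* = 66.4077.
A tax t gives ΔQ = t/0.013 and wedge t, so DWL = t²/0.026.
t²/0.026 = 1625 → t² = 42.25 → t = 6.5.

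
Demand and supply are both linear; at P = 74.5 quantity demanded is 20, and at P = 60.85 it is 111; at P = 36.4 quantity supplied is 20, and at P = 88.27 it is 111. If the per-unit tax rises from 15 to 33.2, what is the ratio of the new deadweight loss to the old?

Demand slope = (60.85 − 74.5)/(111 − 20) = −0.15, so P = 77.5 − 0.15Q.
Supply slope = (88.27 − 36.4)/(111 − 20) = 0.57, so P = 25 + 0.57Q.
Competitive equilibrium: 77.5 − 0.15Q = 25 + 0.57Q → Q* = 72.9167, P* = 66.5625.
For a per-unit tax t: ΔQ = t/0.72, so DWL = ½·t·(t/0.72) = t²/1.44.
At t = 15: DWL = 156.25. At t = 33.2: DWL = 765.444.
Ratio = (33.2/15)² = 4.899.

4.899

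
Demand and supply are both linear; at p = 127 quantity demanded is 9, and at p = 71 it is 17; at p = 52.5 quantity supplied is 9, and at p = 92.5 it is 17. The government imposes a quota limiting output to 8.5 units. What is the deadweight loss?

270.01

Demand slope = (71 − 127)/(17 − 9) = −7, so p = 190 − 7q.
Supply slope = (92.5 − 52.5)/(17 − 9) = 5, so p = 7.5 + 5q.
Competitive equilibrium: 190 − 7q = 7.5 + 5q → q* = 15.2083, p* = 83.5417.
At q = 8.5: demand price = 190 − 7·8.5 = 130.5; supply price = 7.5 + 5·8.5 = 50.
Δq = 15.2083 − 8.5 = 6.7083; wedge = 130.5 − 50 = 80.5.
Deadweight loss = ½ × 6.7083 × 80.5 = 270.01.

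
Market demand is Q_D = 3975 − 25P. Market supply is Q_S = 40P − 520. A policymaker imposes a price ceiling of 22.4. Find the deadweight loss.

In inverse form: demand P = 159 − 0.04Q, supply P = 13 + 0.025Q.
Competitive equilibrium: 159 − 0.04Q = 13 + 0.025Q → Q* = 2246.1538, P* = 69.1538.
At the ceiling P = 22.4, quantity supplied = (22.4 − 13)/0.025 = 376.
Willingness to pay at Q' = 376: 159 − 0.04·376 = 143.96.
ΔQ = 2246.1538 − 376 = 1870.1538; wedge = 143.96 − 22.4 = 121.56.
Deadweight loss = ½ × 1870.1538 × 121.56 = 113667.95.

113667.95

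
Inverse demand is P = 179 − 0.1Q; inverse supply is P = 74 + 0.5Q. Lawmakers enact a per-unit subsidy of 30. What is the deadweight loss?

750

Competitive equilibrium: 179 − 0.1Q = 74 + 0.5Q → Q* = 175, P* = 161.5.
The subsidy lowers effective supply by 30: P = 44 + 0.5Q.
New quantity: 179 − 0.1Q = 44 + 0.5Q → Q' = 225.
Overproduction ΔQ = 225 − 175 = 50; wedge = subsidy = 30.
Deadweight loss = ½ × 50 × 30 = 750.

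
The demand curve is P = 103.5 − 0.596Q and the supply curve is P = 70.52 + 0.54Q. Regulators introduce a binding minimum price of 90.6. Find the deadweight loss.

31

Competitive equilibrium: 103.5 − 0.596Q = 70.52 + 0.54Q → Q* = 29.0317, P* = 86.1971.
At the floor P = 90.6, quantity demanded = (103.5 − 90.6)/0.596 = 21.6443.
Sellers' marginal cost at Q' = 21.6443: 70.52 + 0.54·21.6443 = 82.2079.
ΔQ = 29.0317 − 21.6443 = 7.3874; wedge = 90.6 − 82.2079 = 8.3921.
Deadweight loss = ½ × 7.3874 × 8.3921 = 31.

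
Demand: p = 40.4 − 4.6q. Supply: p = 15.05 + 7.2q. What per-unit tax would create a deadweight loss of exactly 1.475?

Competitive equilibrium: 40.4 − 4.6q = 15.05 + 7.2q → q* = 2.1483, p* = 30.5178.
A tax t gives Δq = t/11.8 and wedge t, so DWL = t²/23.6.
t²/23.6 = 1.475 → t² = 34.81 → t = 5.9.

5.9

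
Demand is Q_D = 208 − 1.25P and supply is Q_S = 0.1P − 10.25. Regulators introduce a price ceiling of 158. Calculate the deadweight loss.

0.726

In inverse form: demand P = 166.4 − 0.8Q, supply P = 102.5 + 10Q.
Competitive equilibrium: 166.4 − 0.8Q = 102.5 + 10Q → Q* = 5.9167, P* = 161.6667.
At the ceiling P = 158, quantity supplied = (158 − 102.5)/10 = 5.55.
Willingness to pay at Q' = 5.55: 166.4 − 0.8·5.55 = 161.96.
ΔQ = 5.9167 − 5.55 = 0.3667; wedge = 161.96 − 158 = 3.96.
Deadweight loss = ½ × 0.3667 × 3.96 = 0.726.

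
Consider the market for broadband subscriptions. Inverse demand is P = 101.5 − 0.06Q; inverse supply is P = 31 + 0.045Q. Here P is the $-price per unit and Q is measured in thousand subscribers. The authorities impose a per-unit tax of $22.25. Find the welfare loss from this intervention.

$2357.44 thousand

Competitive equilibrium: 101.5 − 0.06Q = 31 + 0.045Q → Q* = 671.4286, P* = 61.2143.
With the tax, the buyer price exceeds the seller price by 22.25: (101.5 − 0.06Q) − (31 + 0.045Q) = 22.25 → Q' = 459.5238.
ΔQ = 671.4286 − 459.5238 = 211.9048; the wedge equals the tax, 22.25.
Welfare loss = ½ × 211.9048 × 22.25 = $2357.44 thousand.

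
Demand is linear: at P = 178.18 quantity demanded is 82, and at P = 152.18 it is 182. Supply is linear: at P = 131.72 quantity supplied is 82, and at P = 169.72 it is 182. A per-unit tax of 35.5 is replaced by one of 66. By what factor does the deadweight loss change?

Demand slope = (152.18 − 178.18)/(182 − 82) = −0.26, so P = 199.5 − 0.26Q.
Supply slope = (169.72 − 131.72)/(182 − 82) = 0.38, so P = 100.56 + 0.38Q.
Competitive equilibrium: 199.5 − 0.26Q = 100.56 + 0.38Q → Q* = 154.5938, P* = 159.3056.
For a per-unit tax t: ΔQ = t/0.64, so DWL = ½·t·(t/0.64) = t²/1.28.
At t = 35.5: DWL = 984.570. At t = 66: DWL = 3403.125.
Ratio = (66/35.5)² = 3.456.

3.456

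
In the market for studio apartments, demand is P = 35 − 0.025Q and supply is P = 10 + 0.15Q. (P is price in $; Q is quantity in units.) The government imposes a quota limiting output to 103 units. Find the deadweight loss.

$139

Competitive equilibrium: 35 − 0.025Q = 10 + 0.15Q → Q* = 142.8571, P* = 31.4286.
At Q = 103: demand price = 35 − 0.025·103 = 32.425; supply price = 10 + 0.15·103 = 25.45.
ΔQ = 142.8571 − 103 = 39.8571; wedge = 32.425 − 25.45 = 6.975.
Welfare loss = ½ × 39.8571 × 6.975 = $139.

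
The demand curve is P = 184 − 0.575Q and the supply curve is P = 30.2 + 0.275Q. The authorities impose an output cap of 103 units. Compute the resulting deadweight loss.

Competitive equilibrium: 184 − 0.575Q = 30.2 + 0.275Q → Q* = 180.9412, P* = 79.9588.
At Q = 103: demand price = 184 − 0.575·103 = 124.775; supply price = 30.2 + 0.275·103 = 58.525.
ΔQ = 180.9412 − 103 = 77.9412; wedge = 124.775 − 58.525 = 66.25.
Welfare loss = ½ × 77.9412 × 66.25 = 2581.80.

2581.80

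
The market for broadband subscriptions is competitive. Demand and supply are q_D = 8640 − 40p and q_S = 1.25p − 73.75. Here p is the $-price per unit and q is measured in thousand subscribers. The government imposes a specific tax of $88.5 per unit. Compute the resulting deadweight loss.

In inverse form: demand p = 216 − 0.025q, supply p = 59 + 0.8q.
Competitive equilibrium: 216 − 0.025q = 59 + 0.8q → q* = 190.303, p* = 211.2424.
With the tax, the buyer price exceeds the seller price by 88.5: (216 − 0.025q) − (59 + 0.8q) = 88.5 → q' = 83.0303.
Δq = 190.303 − 83.0303 = 107.2727; the wedge equals the tax, 88.5.
The triangle = ½ × 107.2727 × 88.5 = $4746.82 thousand.

$4746.82 thousand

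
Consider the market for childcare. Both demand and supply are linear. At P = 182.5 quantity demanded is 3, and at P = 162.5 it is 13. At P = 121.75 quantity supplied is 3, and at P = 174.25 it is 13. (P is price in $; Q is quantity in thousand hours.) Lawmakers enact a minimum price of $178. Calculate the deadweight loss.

$136.19 thousand

Demand slope = (162.5 − 182.5)/(13 − 3) = −2, so P = 188.5 − 2Q.
Supply slope = (174.25 − 121.75)/(13 − 3) = 5.25, so P = 106 + 5.25Q.
Competitive equilibrium: 188.5 − 2Q = 106 + 5.25Q → Q* = 11.3793, P* = 165.7414.
At the floor P = 178, quantity demanded = (188.5 − 178)/2 = 5.25.
Sellers' marginal cost at Q' = 5.25: 106 + 5.25·5.25 = 133.5625.
ΔQ = 11.3793 − 5.25 = 6.1293; wedge = 178 − 133.5625 = 44.4375.
Welfare loss = ½ × 6.1293 × 44.4375 = $136.19 thousand.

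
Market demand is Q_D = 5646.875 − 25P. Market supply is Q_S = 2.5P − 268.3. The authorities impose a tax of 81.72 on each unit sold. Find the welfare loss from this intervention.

In inverse form: demand P = 225.875 − 0.04Q, supply P = 107.32 + 0.4Q.
Competitive equilibrium: 225.875 − 0.04Q = 107.32 + 0.4Q → Q* = 269.4432, P* = 215.0973.
With the tax, the buyer price exceeds the seller price by 81.72: (225.875 − 0.04Q) − (107.32 + 0.4Q) = 81.72 → Q' = 83.7159.
ΔQ = 269.4432 − 83.7159 = 185.7273; the wedge equals the tax, 81.72.
Deadweight loss = ½ × 185.7273 × 81.72 = 7588.82.

7588.82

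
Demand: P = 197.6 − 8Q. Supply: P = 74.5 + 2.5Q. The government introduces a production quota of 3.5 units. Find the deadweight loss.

355.06

Competitive equilibrium: 197.6 − 8Q = 74.5 + 2.5Q → Q* = 11.7238, P* = 103.8095.
At Q = 3.5: demand price = 197.6 − 8·3.5 = 169.6; supply price = 74.5 + 2.5·3.5 = 83.25.
ΔQ = 11.7238 − 3.5 = 8.2238; wedge = 169.6 − 83.25 = 86.35.
Deadweight loss = ½ × 8.2238 × 86.35 = 355.06.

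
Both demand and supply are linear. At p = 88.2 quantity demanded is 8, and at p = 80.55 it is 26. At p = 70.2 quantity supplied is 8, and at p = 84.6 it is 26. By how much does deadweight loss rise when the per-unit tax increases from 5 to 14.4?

74.43

Demand slope = (80.55 − 88.2)/(26 − 8) = −0.425, so p = 91.6 − 0.425q.
Supply slope = (84.6 − 70.2)/(26 − 8) = 0.8, so p = 63.8 + 0.8q.
Competitive equilibrium: 91.6 − 0.425q = 63.8 + 0.8q → q* = 22.6939, p* = 81.9551.
For a per-unit tax t: Δq = t/1.225, so DWL = ½·t·(t/1.225) = t²/2.45.
At t = 5: DWL = 10.204. At t = 14.4: DWL = 84.637.
Increase = 84.637 − 10.204 = 74.43.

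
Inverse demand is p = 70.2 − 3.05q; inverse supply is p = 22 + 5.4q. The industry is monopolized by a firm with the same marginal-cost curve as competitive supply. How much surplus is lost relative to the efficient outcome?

Competitive equilibrium: 70.2 − 3.05q = 22 + 5.4q → q* = 5.7041, p* = 52.8024.
Marginal revenue: MR = 70.2 − 6.1q. Set MR = MC: 70.2 − 6.1q = 22 + 5.4q → q_m = 4.1913.
Price p_m = 70.2 − 3.05·4.1913 = 57.4165; MC(q_m) = 22 + 5.4·4.1913 = 44.633.
Competitive q* = 5.7041, so Δq = 1.5128; wedge = 57.4165 − 44.633 = 12.7835.
Welfare loss = ½ × 1.5128 × 12.7835 = 9.67.

9.67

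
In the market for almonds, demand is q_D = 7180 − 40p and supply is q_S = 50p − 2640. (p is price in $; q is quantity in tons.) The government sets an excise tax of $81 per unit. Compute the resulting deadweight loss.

In inverse form: demand p = 179.5 − 0.025q, supply p = 52.8 + 0.02q.
Competitive equilibrium: 179.5 − 0.025q = 52.8 + 0.02q → q* = 2815.5556, p* = 109.1111.
With the tax, the buyer price exceeds the seller price by 81: (179.5 − 0.025q) − (52.8 + 0.02q) = 81 → q' = 1015.5556.
Δq = 2815.5556 − 1015.5556 = 1800; the wedge equals the tax, 81.
Deadweight loss = ½ × 1800 × 81 = $72900.

$72900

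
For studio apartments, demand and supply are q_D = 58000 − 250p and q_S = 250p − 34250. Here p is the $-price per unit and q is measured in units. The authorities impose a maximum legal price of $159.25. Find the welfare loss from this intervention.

In inverse form: demand p = 232 − 0.004q, supply p = 137 + 0.004q.
Competitive equilibrium: 232 − 0.004q = 137 + 0.004q → q* = 11875, p* = 184.5.
At the ceiling p = 159.25, quantity supplied = (159.25 − 137)/0.004 = 5562.5.
Willingness to pay at q' = 5562.5: 232 − 0.004·5562.5 = 209.75.
Δq = 11875 − 5562.5 = 6312.5; wedge = 209.75 − 159.25 = 50.5.
Welfare loss = ½ × 6312.5 × 50.5 = $159390.625.

$159390.625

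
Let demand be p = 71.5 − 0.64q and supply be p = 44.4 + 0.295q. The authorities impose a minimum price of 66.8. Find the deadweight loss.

218.93

Competitive equilibrium: 71.5 − 0.64q = 44.4 + 0.295q → q* = 28.984, p* = 52.9503.
At the floor p = 66.8, quantity demanded = (71.5 − 66.8)/0.64 = 7.3438.
Sellers' marginal cost at q' = 7.3438: 44.4 + 0.295·7.3438 = 46.5664.
Δq = 28.984 − 7.3438 = 21.6402; wedge = 66.8 − 46.5664 = 20.2336.
DWL = ½ × 21.6402 × 20.2336 = 218.93.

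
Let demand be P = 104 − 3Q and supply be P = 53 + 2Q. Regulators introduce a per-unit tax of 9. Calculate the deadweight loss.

8.10

Competitive equilibrium: 104 − 3Q = 53 + 2Q → Q* = 10.2, P* = 73.4.
With the tax, the buyer price exceeds the seller price by 9: (104 − 3Q) − (53 + 2Q) = 9 → Q' = 8.4.
ΔQ = 10.2 − 8.4 = 1.8; the wedge equals the tax, 9.
Deadweight loss = ½ × 1.8 × 9 = 8.10.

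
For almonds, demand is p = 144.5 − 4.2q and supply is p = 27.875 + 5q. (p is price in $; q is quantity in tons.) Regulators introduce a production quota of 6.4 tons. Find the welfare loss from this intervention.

Competitive equilibrium: 144.5 − 4.2q = 27.875 + 5q → q* = 12.6766, p* = 91.2582.
At q = 6.4: demand price = 144.5 − 4.2·6.4 = 117.62; supply price = 27.875 + 5·6.4 = 59.875.
Δq = 12.6766 − 6.4 = 6.2766; wedge = 117.62 − 59.875 = 57.745.
The triangle = ½ × 6.2766 × 57.745 = $181.22.

$181.22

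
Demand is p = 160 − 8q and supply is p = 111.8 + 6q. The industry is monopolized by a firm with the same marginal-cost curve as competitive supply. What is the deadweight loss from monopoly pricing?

10.97

Competitive equilibrium: 160 − 8q = 111.8 + 6q → q* = 3.4429, p* = 132.4571.
Marginal revenue: MR = 160 − 16q. Set MR = MC: 160 − 16q = 111.8 + 6q → q_m = 2.1909.
Price p_m = 160 − 8·2.1909 = 142.4728; MC(q_m) = 111.8 + 6·2.1909 = 124.9454.
Competitive q* = 3.4429, so Δq = 1.252; wedge = 142.4728 − 124.9454 = 17.5274.
DWL = ½ × 1.252 × 17.5274 = 10.97.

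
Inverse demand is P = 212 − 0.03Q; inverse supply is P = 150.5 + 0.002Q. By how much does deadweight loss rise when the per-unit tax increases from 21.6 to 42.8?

21332.50

Competitive equilibrium: 212 − 0.03Q = 150.5 + 0.002Q → Q* = 1921.875, P* = 154.3438.
For a per-unit tax t: ΔQ = t/0.032, so DWL = ½·t·(t/0.032) = t²/0.064.
At t = 21.6: DWL = 7290. At t = 42.8: DWL = 28622.5.
Increase = 28622.5 − 7290 = 21332.50.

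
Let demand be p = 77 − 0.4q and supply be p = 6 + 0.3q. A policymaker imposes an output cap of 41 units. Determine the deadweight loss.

1278.06

Competitive equilibrium: 77 − 0.4q = 6 + 0.3q → q* = 101.4286, p* = 36.4286.
At q = 41: demand price = 77 − 0.4·41 = 60.6; supply price = 6 + 0.3·41 = 18.3.
Δq = 101.4286 − 41 = 60.4286; wedge = 60.6 − 18.3 = 42.3.
DWL = ½ × 60.4286 × 42.3 = 1278.06.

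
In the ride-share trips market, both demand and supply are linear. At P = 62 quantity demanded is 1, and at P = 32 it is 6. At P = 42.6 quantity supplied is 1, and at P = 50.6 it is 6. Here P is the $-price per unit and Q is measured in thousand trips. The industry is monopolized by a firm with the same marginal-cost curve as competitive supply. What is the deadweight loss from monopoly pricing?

Demand slope = (32 − 62)/(6 − 1) = −6, so P = 68 − 6Q.
Supply slope = (50.6 − 42.6)/(6 − 1) = 1.6, so P = 41 + 1.6Q.
Competitive equilibrium: 68 − 6Q = 41 + 1.6Q → Q* = 3.5526, P* = 46.6842.
Marginal revenue: MR = 68 − 12Q. Set MR = MC: 68 − 12Q = 41 + 1.6Q → Q_m = 1.9853.
Price P_m = 68 − 6·1.9853 = 56.0882; MC(Q_m) = 41 + 1.6·1.9853 = 44.1765.
Competitive Q* = 3.5526, so ΔQ = 1.5673; wedge = 56.0882 − 44.1765 = 11.9117.
Deadweight loss = ½ × 1.5673 × 11.9117 = $9.33 thousand.

$9.33 thousand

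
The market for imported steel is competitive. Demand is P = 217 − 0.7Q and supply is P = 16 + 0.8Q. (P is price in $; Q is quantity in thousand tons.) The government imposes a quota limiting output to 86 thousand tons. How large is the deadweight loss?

Competitive equilibrium: 217 − 0.7Q = 16 + 0.8Q → Q* = 134, P* = 123.2.
At Q = 86: demand price = 217 − 0.7·86 = 156.8; supply price = 16 + 0.8·86 = 84.8.
ΔQ = 134 − 86 = 48; wedge = 156.8 − 84.8 = 72.
The triangle = ½ × 48 × 72 = $1728 thousand.

$1728 thousand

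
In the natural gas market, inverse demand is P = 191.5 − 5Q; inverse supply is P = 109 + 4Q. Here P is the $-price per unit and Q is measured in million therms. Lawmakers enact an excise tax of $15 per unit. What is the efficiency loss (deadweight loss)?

Competitive equilibrium: 191.5 − 5Q = 109 + 4Q → Q* = 9.1667, P* = 145.6667.
With the tax, the buyer price exceeds the seller price by 15: (191.5 − 5Q) − (109 + 4Q) = 15 → Q' = 7.5.
ΔQ = 9.1667 − 7.5 = 1.6667; the wedge equals the tax, 15.
Deadweight loss = ½ × 1.6667 × 15 = $12.50 million.

$12.50 million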